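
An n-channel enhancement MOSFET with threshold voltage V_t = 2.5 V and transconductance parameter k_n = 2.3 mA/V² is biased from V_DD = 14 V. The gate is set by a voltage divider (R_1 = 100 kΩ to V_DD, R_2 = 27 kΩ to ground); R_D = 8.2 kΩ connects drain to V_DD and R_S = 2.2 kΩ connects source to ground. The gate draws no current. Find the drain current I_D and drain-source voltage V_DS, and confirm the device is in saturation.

V_G = V_DD·R_2/(R_1+R_2) = 14×27/127 = 2.98 V.
Assume saturation: I_D = (k_n/2)(V_GS − V_t)² with V_GS = V_G − I_D·R_S = 2.98 − 2.2·I_D.
Substituting gives 5.57·I_D² − 3.41·I_D + 0.261 = 0, with roots I_D = 0.0896 or 0.523 mA.
The root I_D = 0.523 mA gives V_GS = 1.83 V ≤ V_t, so take I_D = 0.0896 mA.
Then V_GS = 2.78 V and V_DS = V_DD − I_D(R_D+R_S) = 14 − 0.0896×10.4 = 13.1 V.
Saturation requires V_DS ≥ V_GS − V_t = 0.279 V; 13.1 ≥ 0.279 ✓.

I_D ≈ 0.09 mA, V_DS ≈ 13 V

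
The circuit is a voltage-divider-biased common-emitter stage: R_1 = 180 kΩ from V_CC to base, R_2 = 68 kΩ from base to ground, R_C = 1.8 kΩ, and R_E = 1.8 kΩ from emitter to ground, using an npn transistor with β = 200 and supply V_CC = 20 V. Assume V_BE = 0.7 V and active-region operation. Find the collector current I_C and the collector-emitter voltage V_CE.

I_C ≈ 2.3 mA, V_CE ≈ 12 V

Thevenize the base divider: V_Th = V_CC·R_2/(R_1+R_2) = 20×68/248 = 5.48 V, R_Th = R_1‖R_2 = 49.4 kΩ.
Base-emitter loop: V_Th = I_B·R_Th + V_BE + (β+1)I_B·R_E, so I_B = (5.48 − 0.7) / (49.4 + 201×1.8) = 0.0116 mA.
I_C = β·I_B = 200×0.0116 = 2.33 mA, and I_E = (β+1)I_B = 2.34 mA.
V_CE = V_CC − I_C·R_C − I_E·R_E = 20 − 2.33×1.8 − 2.34×1.8 = 11.6 V.
V_CE = 11.6 V > 0.2 V confirms active-region operation.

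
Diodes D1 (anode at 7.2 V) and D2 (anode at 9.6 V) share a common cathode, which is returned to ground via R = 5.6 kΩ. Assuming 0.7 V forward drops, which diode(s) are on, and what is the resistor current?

Only D2 conducts; I_R ≈ 1.6 mA

Assume both conduct. Then node N would need to be at both 7.2−0.7 = 6.5 V and 9.6−0.7 = 8.9 V, which is impossible.
Assume only D2 conducts: V_N = 9.6 − 0.7 = 8.9 V, so I_R = 8.9/5.6 = 1.59 mA.
Check D1: its anode-to-cathode voltage is 7.2 − 8.9 = -1.7 V < 0.7 V, so it is off. The assumption is consistent.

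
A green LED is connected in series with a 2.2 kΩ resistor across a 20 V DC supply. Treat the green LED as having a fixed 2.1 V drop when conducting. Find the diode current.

KVL around the loop: 20 = V_D + I·R = 2.1 + I × 2.2 kΩ.
So I = (20 − 2.1) / 2.2 kΩ = 17.9 / 2.2 = 8.14 mA.

I ≈ 8.1 mA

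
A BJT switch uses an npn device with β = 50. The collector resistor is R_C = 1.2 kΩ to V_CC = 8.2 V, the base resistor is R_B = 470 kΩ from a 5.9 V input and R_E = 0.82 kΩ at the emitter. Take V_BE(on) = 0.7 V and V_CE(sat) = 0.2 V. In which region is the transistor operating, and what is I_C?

active; I_C ≈ 0.51 mA

Assume active. Base-emitter loop: I_B = (V_BB − V_BE)/(R_B + (β+1)R_E) = (5.9 − 0.7)/(470 + 51×0.82) = 0.0102 mA.
I_C = β·I_B = 50×0.0102 = 0.508 mA.
V_CE = V_CC − I_C·R_C − I_E·R_E = 8.2 − 0.508×1.2 − 0.518×0.82 = 7.17 V > V_CE(sat), so the active-region assumption holds.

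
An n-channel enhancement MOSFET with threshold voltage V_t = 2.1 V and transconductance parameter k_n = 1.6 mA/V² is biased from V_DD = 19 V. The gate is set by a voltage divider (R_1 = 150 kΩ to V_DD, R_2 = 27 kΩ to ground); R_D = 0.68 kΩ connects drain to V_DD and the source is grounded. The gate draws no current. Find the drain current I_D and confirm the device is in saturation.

V_G = V_DD·R_2/(R_1+R_2) = 19×27/177 = 2.9 V. With the source grounded, V_GS = V_G = 2.9 V.
Assume saturation: I_D = (k_n/2)(V_GS − V_t)² = (1.6/2)×(2.9 − 2.1)² = 0.8×0.798² = 0.51 mA.
V_DS = V_DD − I_D·R_D = 19 − 0.51×0.68 = 18.7 V.
Saturation requires V_DS ≥ V_GS − V_t = 0.798 V; 18.7 ≥ 0.798 ✓.

I_D ≈ 0.51 mA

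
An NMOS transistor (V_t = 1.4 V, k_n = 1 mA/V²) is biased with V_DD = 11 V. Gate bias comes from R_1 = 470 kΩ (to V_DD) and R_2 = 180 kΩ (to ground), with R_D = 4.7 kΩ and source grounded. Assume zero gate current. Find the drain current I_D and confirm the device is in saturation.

V_G = V_DD·R_2/(R_1+R_2) = 11×180/650 = 3.05 V. With the source grounded, V_GS = V_G = 3.05 V.
Assume saturation: I_D = (k_n/2)(V_GS − V_t)² = (1/2)×(3.05 − 1.4)² = 0.5×1.65² = 1.35 mA.
V_DS = V_DD − I_D·R_D = 11 − 1.35×4.7 = 4.63 V.
Saturation requires V_DS ≥ V_GS − V_t = 1.65 V; 4.63 ≥ 1.65 ✓.

I_D ≈ 1.4 mA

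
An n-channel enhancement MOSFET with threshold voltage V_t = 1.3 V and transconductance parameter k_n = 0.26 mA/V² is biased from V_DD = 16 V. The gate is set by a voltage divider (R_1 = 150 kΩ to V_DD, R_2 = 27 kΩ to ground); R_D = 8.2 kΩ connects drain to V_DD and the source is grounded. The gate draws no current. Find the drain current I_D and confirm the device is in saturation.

V_G = V_DD·R_2/(R_1+R_2) = 16×27/177 = 2.44 V. With the source grounded, V_GS = V_G = 2.44 V.
Assume saturation: I_D = (k_n/2)(V_GS − V_t)² = (0.26/2)×(2.44 − 1.3)² = 0.13×1.14² = 0.169 mA.
V_DS = V_DD − I_D·R_D = 16 − 0.169×8.2 = 14.6 V.
Saturation requires V_DS ≥ V_GS − V_t = 1.14 V; 14.6 ≥ 1.14 ✓.

I_D ≈ 0.17 mA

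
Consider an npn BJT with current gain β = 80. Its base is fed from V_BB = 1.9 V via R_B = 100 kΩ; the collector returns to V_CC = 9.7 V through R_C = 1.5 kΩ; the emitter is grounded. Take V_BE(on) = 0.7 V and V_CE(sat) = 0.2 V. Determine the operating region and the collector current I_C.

Assume active. Base-emitter loop: I_B = (V_BB − V_BE)/R_B = (1.9 − 0.7)/100 = 0.012 mA.
I_C = β·I_B = 80×0.012 = 0.96 mA.
V_CE = V_CC − I_C·R_C = 9.7 − 0.96×1.5 = 8.26 V > V_CE(sat), so the active-region assumption holds.

active; I_C ≈ 0.96 mA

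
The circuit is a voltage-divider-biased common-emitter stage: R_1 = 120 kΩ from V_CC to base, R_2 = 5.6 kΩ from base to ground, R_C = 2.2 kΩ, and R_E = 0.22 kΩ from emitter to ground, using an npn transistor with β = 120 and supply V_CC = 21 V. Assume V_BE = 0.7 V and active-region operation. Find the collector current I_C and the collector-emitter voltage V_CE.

I_C ≈ 0.89 mA, V_CE ≈ 19 V

Thevenize the base divider: V_Th = V_CC·R_2/(R_1+R_2) = 21×5.6/126 = 0.936 V, R_Th = R_1‖R_2 = 5.35 kΩ.
Base-emitter loop: V_Th = I_B·R_Th + V_BE + (β+1)I_B·R_E, so I_B = (0.936 − 0.7) / (5.35 + 121×0.22) = 0.00739 mA.
I_C = β·I_B = 120×0.00739 = 0.887 mA, and I_E = (β+1)I_B = 0.894 mA.
V_CE = V_CC − I_C·R_C − I_E·R_E = 21 − 0.887×2.2 − 0.894×0.22 = 18.9 V.
V_CE = 18.9 V > 0.2 V confirms active-region operation.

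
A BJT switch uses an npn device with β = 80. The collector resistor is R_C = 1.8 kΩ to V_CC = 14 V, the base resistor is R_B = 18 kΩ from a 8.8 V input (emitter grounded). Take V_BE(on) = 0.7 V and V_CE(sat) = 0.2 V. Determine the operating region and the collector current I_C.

saturation; I_C ≈ 7.7 mA

Assume active: I_B = (8.8 − 0.7)/18 = 0.45 mA, giving I_C = β·I_B = 36 mA.
But then V_CE = 14 − 36×1.8 = -50.8 V < V_CE(sat) = 0.2 V — impossible in the active region.
So the transistor is saturated. With V_CE = 0.2 V, I_C = (V_CC − 0.2)/R_C = 13.8/1.8 = 7.67 mA.
Check: β·I_B = 36 mA > I_C = 7.67 mA, confirming saturation.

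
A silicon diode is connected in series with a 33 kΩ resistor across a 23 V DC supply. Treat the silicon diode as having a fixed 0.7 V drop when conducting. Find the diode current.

I ≈ 0.68 mA

KVL around the loop: 23 = V_D + I·R = 0.7 + I × 33 kΩ.
So I = (23 − 0.7) / 33 kΩ = 22.3 / 33 = 0.676 mA.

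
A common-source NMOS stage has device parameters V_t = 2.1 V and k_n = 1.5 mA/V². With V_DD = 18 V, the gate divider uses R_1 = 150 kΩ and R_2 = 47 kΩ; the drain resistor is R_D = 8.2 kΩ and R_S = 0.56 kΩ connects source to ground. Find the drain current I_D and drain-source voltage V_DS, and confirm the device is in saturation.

I_D ≈ 1.4 mA, V_DS ≈ 5.4 V

V_G = V_DD·R_2/(R_1+R_2) = 18×47/197 = 4.29 V.
Assume saturation: I_D = (k_n/2)(V_GS − V_t)² with V_GS = V_G − I_D·R_S = 4.29 − 0.56·I_D.
Substituting gives 0.235·I_D² − 2.84·I_D + 3.61 = 0, with roots I_D = 1.44 or 10.6 mA.
The root I_D = 10.6 mA gives V_GS = -1.67 V ≤ V_t, so take I_D = 1.44 mA.
Then V_GS = 3.49 V and V_DS = V_DD − I_D(R_D+R_S) = 18 − 1.44×8.76 = 5.37 V.
Saturation requires V_DS ≥ V_GS − V_t = 1.39 V; 5.37 ≥ 1.39 ✓.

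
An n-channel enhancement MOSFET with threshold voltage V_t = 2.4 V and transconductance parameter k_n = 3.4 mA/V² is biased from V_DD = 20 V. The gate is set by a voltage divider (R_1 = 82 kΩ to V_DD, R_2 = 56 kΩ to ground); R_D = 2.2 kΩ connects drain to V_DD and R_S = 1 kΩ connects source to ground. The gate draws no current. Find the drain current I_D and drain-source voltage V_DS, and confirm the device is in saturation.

V_G = V_DD·R_2/(R_1+R_2) = 20×56/138 = 8.12 V.
Assume saturation: I_D = (k_n/2)(V_GS − V_t)² with V_GS = V_G − I_D·R_S = 8.12 − 1·I_D.
Substituting gives 1.7·I_D² − 20.4·I_D + 55.5 = 0, with roots I_D = 4.15 or 7.87 mA.
The root I_D = 7.87 mA gives V_GS = 0.249 V ≤ V_t, so take I_D = 4.15 mA.
Then V_GS = 3.96 V and V_DS = V_DD − I_D(R_D+R_S) = 20 − 4.15×3.2 = 6.71 V.
Saturation requires V_DS ≥ V_GS − V_t = 1.56 V; 6.71 ≥ 1.56 ✓.

I_D ≈ 4.2 mA, V_DS ≈ 6.7 V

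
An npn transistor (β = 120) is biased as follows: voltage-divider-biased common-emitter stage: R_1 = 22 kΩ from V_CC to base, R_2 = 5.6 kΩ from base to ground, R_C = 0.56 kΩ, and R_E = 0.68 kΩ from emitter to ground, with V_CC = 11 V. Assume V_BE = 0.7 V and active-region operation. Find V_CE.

V_CE ≈ 8.4 V

Thevenize the base divider: V_Th = V_CC·R_2/(R_1+R_2) = 11×5.6/27.6 = 2.23 V, R_Th = R_1‖R_2 = 4.46 kΩ.
Base-emitter loop: V_Th = I_B·R_Th + V_BE + (β+1)I_B·R_E, so I_B = (2.23 − 0.7) / (4.46 + 121×0.68) = 0.0177 mA.
I_C = β·I_B = 120×0.0177 = 2.12 mA, and I_E = (β+1)I_B = 2.14 mA.
V_CE = V_CC − I_C·R_C − I_E·R_E = 11 − 2.12×0.56 − 2.14×0.68 = 8.36 V.
V_CE = 8.36 V > 0.2 V confirms active-region operation.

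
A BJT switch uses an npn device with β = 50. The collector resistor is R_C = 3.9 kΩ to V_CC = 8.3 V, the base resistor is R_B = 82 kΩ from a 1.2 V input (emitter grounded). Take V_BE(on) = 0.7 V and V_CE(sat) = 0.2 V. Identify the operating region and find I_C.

Assume active. Base-emitter loop: I_B = (V_BB − V_BE)/R_B = (1.2 − 0.7)/82 = 0.0061 mA.
I_C = β·I_B = 50×0.0061 = 0.305 mA.
V_CE = V_CC − I_C·R_C = 8.3 − 0.305×3.9 = 7.11 V > V_CE(sat), so the active-region assumption holds.

active; I_C ≈ 0.3 mA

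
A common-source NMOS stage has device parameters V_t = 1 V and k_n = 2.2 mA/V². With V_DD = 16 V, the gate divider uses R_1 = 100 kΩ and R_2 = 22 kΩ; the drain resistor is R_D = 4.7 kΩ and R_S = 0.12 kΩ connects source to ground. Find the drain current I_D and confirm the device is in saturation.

V_G = V_DD·R_2/(R_1+R_2) = 16×22/122 = 2.89 V.
Assume saturation: I_D = (k_n/2)(V_GS − V_t)² with V_GS = V_G − I_D·R_S = 2.89 − 0.12·I_D.
Substituting gives 0.0158·I_D² − 1.5·I_D + 3.91 = 0, with roots I_D = 2.69 or 91.9 mA.
The root I_D = 91.9 mA gives V_GS = -8.14 V ≤ V_t, so take I_D = 2.69 mA.
Then V_GS = 2.56 V and V_DS = V_DD − I_D(R_D+R_S) = 16 − 2.69×4.82 = 3.05 V.
Saturation requires V_DS ≥ V_GS − V_t = 1.56 V; 3.05 ≥ 1.56 ✓.

I_D ≈ 2.7 mA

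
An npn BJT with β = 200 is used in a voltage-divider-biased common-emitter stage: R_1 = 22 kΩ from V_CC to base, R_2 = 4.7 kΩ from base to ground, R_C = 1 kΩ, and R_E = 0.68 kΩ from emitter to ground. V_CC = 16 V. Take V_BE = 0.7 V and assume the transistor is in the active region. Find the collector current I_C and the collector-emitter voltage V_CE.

Thevenize the base divider: V_Th = V_CC·R_2/(R_1+R_2) = 16×4.7/26.7 = 2.82 V, R_Th = R_1‖R_2 = 3.87 kΩ.
Base-emitter loop: V_Th = I_B·R_Th + V_BE + (β+1)I_B·R_E, so I_B = (2.82 − 0.7) / (3.87 + 201×0.68) = 0.0151 mA.
I_C = β·I_B = 200×0.0151 = 3.01 mA, and I_E = (β+1)I_B = 3.03 mA.
V_CE = V_CC − I_C·R_C − I_E·R_E = 16 − 3.01×1 − 3.03×0.68 = 10.9 V.
V_CE = 10.9 V > 0.2 V confirms active-region operation.

I_C ≈ 3 mA, V_CE ≈ 11 V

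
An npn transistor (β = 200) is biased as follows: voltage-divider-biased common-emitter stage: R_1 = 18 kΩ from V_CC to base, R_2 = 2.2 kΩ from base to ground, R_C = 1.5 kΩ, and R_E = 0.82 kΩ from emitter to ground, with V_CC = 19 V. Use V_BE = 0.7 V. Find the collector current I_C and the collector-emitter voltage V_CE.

Thevenize the base divider: V_Th = V_CC·R_2/(R_1+R_2) = 19×2.2/20.2 = 2.07 V, R_Th = R_1‖R_2 = 1.96 kΩ.
Base-emitter loop: V_Th = I_B·R_Th + V_BE + (β+1)I_B·R_E, so I_B = (2.07 − 0.7) / (1.96 + 201×0.82) = 0.00821 mA.
I_C = β·I_B = 200×0.00821 = 1.64 mA, and I_E = (β+1)I_B = 1.65 mA.
V_CE = V_CC − I_C·R_C − I_E·R_E = 19 − 1.64×1.5 − 1.65×0.82 = 15.2 V.
V_CE = 15.2 V > 0.2 V confirms active-region operation.

I_C ≈ 1.6 mA, V_CE ≈ 15 V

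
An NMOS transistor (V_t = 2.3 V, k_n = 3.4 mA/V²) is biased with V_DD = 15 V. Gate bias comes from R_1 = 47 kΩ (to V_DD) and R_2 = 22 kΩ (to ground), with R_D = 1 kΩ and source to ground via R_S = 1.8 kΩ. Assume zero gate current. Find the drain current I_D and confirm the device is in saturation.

V_G = V_DD·R_2/(R_1+R_2) = 15×22/69 = 4.78 V.
Assume saturation: I_D = (k_n/2)(V_GS − V_t)² with V_GS = V_G − I_D·R_S = 4.78 − 1.8·I_D.
Substituting gives 5.51·I_D² − 16.2·I_D + 10.5 = 0, with roots I_D = 0.961 or 1.98 mA.
The root I_D = 1.98 mA gives V_GS = 1.22 V ≤ V_t, so take I_D = 0.961 mA.
Then V_GS = 3.05 V and V_DS = V_DD − I_D(R_D+R_S) = 15 − 0.961×2.8 = 12.3 V.
Saturation requires V_DS ≥ V_GS − V_t = 0.752 V; 12.3 ≥ 0.752 ✓.

I_D ≈ 0.96 mA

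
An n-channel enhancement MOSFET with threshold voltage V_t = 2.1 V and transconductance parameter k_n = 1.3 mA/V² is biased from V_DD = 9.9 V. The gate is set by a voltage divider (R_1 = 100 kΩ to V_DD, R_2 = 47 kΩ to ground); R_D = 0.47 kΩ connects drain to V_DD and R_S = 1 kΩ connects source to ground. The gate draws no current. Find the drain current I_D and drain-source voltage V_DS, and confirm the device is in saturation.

I_D ≈ 0.34 mA, V_DS ≈ 9.4 V

V_G = V_DD·R_2/(R_1+R_2) = 9.9×47/147 = 3.17 V.
Assume saturation: I_D = (k_n/2)(V_GS − V_t)² with V_GS = V_G − I_D·R_S = 3.17 − 1·I_D.
Substituting gives 0.65·I_D² − 2.38·I_D + 0.738 = 0, with roots I_D = 0.341 or 3.33 mA.
The root I_D = 3.33 mA gives V_GS = -0.163 V ≤ V_t, so take I_D = 0.341 mA.
Then V_GS = 2.82 V and V_DS = V_DD − I_D(R_D+R_S) = 9.9 − 0.341×1.47 = 9.4 V.
Saturation requires V_DS ≥ V_GS − V_t = 0.724 V; 9.4 ≥ 0.724 ✓.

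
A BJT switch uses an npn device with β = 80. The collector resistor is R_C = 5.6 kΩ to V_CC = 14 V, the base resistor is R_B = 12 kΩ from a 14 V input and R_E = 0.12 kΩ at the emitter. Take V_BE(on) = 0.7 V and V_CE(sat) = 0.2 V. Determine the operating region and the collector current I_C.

saturation; I_C ≈ 2.4 mA

Assume active: I_B = (14 − 0.7)/(12 + 81×0.12) = 0.612 mA, I_C = β·I_B = 49 mA.
Then V_CE = 14 − 49×5.6 − 49.6×0.12 = -266 V < 0.2 V — the active assumption fails.
Re-solve with V_CE = 0.2 V. KCL at the emitter: V_E/R_E = (V_BB−0.7−V_E)/R_B + (V_CC−0.2−V_E)/R_C, giving V_E = 0.416 V.
I_C = (V_CC − 0.2 − V_E)/R_C = (13.8 − 0.416)/5.6 = 2.39 mA.
Check: I_B = (13.3 − 0.416)/12 = 1.07 mA, and β·I_B = 85.9 mA > I_C, confirming saturation.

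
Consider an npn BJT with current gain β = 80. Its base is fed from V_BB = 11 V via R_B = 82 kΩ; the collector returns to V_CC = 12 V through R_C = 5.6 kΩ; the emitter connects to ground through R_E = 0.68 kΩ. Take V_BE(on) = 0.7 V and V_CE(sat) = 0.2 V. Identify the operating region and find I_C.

saturation; I_C ≈ 1.9 mA

Assume active: I_B = (11 − 0.7)/(82 + 81×0.68) = 0.0751 mA, I_C = β·I_B = 6.01 mA.
Then V_CE = 12 − 6.01×5.6 − 6.09×0.68 = -25.8 V < 0.2 V — the active assumption fails.
Re-solve with V_CE = 0.2 V. KCL at the emitter: V_E/R_E = (V_BB−0.7−V_E)/R_B + (V_CC−0.2−V_E)/R_C, giving V_E = 1.34 V.
I_C = (V_CC − 0.2 − V_E)/R_C = (11.8 − 1.34)/5.6 = 1.87 mA.
Check: I_B = (10.3 − 1.34)/82 = 0.109 mA, and β·I_B = 8.74 mA > I_C, confirming saturation.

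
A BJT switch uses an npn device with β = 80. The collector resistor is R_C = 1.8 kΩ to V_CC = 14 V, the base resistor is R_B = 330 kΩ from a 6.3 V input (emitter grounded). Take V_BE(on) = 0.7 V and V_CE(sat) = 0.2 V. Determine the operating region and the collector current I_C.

active; I_C ≈ 1.4 mA

Assume active. Base-emitter loop: I_B = (V_BB − V_BE)/R_B = (6.3 − 0.7)/330 = 0.017 mA.
I_C = β·I_B = 80×0.017 = 1.36 mA.
V_CE = V_CC − I_C·R_C = 14 − 1.36×1.8 = 11.6 V > V_CE(sat), so the active-region assumption holds.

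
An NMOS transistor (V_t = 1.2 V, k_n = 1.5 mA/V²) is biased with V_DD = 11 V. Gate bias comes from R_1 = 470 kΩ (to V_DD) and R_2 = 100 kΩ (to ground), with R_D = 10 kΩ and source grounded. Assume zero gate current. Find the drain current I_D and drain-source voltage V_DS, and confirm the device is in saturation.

V_G = V_DD·R_2/(R_1+R_2) = 11×100/570 = 1.93 V. With the source grounded, V_GS = V_G = 1.93 V.
Assume saturation: I_D = (k_n/2)(V_GS − V_t)² = (1.5/2)×(1.93 − 1.2)² = 0.75×0.73² = 0.399 mA.
V_DS = V_DD − I_D·R_D = 11 − 0.399×10 = 7.01 V.
Saturation requires V_DS ≥ V_GS − V_t = 0.73 V; 7.01 ≥ 0.73 ✓.

I_D ≈ 0.4 mA, V_DS ≈ 7 V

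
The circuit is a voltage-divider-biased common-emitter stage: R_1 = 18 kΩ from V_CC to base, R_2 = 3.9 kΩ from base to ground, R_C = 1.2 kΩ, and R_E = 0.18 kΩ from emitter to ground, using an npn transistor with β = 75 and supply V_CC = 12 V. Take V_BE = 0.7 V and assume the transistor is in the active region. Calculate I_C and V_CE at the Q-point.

I_C ≈ 6.4 mA, V_CE ≈ 3.2 V

Thevenize the base divider: V_Th = V_CC·R_2/(R_1+R_2) = 12×3.9/21.9 = 2.14 V, R_Th = R_1‖R_2 = 3.21 kΩ.
Base-emitter loop: V_Th = I_B·R_Th + V_BE + (β+1)I_B·R_E, so I_B = (2.14 − 0.7) / (3.21 + 76×0.18) = 0.0851 mA.
I_C = β·I_B = 75×0.0851 = 6.38 mA, and I_E = (β+1)I_B = 6.47 mA.
V_CE = V_CC − I_C·R_C − I_E·R_E = 12 − 6.38×1.2 − 6.47×0.18 = 3.18 V.
V_CE = 3.18 V > 0.2 V confirms active-region operation.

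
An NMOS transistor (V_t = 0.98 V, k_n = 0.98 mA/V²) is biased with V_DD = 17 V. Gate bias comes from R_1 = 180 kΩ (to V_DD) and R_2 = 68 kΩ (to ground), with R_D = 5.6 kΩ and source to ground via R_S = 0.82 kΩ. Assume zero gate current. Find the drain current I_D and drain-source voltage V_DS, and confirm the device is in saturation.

I_D ≈ 2 mA, V_DS ≈ 4.1 V

V_G = V_DD·R_2/(R_1+R_2) = 17×68/248 = 4.66 V.
Assume saturation: I_D = (k_n/2)(V_GS − V_t)² with V_GS = V_G − I_D·R_S = 4.66 − 0.82·I_D.
Substituting gives 0.329·I_D² − 3.96·I_D + 6.64 = 0, with roots I_D = 2.02 or 10 mA.
The root I_D = 10 mA gives V_GS = -3.54 V ≤ V_t, so take I_D = 2.02 mA.
Then V_GS = 3.01 V and V_DS = V_DD − I_D(R_D+R_S) = 17 − 2.02×6.42 = 4.06 V.
Saturation requires V_DS ≥ V_GS − V_t = 2.03 V; 4.06 ≥ 2.03 ✓.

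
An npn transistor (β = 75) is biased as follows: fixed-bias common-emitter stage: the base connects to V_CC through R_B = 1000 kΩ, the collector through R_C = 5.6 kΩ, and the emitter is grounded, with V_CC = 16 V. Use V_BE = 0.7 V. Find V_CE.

V_CE ≈ 9.6 V

Base loop: V_CC = I_B·R_B + V_BE, so I_B = (16 − 0.7)/1000 kΩ = 0.0153 mA.
In the active region I_C = β·I_B = 75 × 0.0153 = 1.15 mA.
Collector loop: V_CE = V_CC − I_C·R_C = 16 − 1.15×5.6 = 9.57 V.
Since V_CE = 9.57 V > V_CE(sat) ≈ 0.2 V, the transistor is in the active region as assumed.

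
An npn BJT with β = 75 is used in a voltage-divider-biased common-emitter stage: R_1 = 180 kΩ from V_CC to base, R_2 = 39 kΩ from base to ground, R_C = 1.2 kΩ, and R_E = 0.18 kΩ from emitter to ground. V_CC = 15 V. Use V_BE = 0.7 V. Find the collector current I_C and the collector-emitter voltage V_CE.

I_C ≈ 3.2 mA, V_CE ≈ 11 V

Thevenize the base divider: V_Th = V_CC·R_2/(R_1+R_2) = 15×39/219 = 2.67 V, R_Th = R_1‖R_2 = 32.1 kΩ.
Base-emitter loop: V_Th = I_B·R_Th + V_BE + (β+1)I_B·R_E, so I_B = (2.67 − 0.7) / (32.1 + 76×0.18) = 0.0431 mA.
I_C = β·I_B = 75×0.0431 = 3.23 mA, and I_E = (β+1)I_B = 3.28 mA.
V_CE = V_CC − I_C·R_C − I_E·R_E = 15 − 3.23×1.2 − 3.28×0.18 = 10.5 V.
V_CE = 10.5 V > 0.2 V confirms active-region operation.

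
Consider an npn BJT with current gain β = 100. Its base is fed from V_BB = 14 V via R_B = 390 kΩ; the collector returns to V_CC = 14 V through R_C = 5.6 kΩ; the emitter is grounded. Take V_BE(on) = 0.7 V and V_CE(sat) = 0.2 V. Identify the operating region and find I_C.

Assume active: I_B = (14 − 0.7)/390 = 0.0341 mA, giving I_C = β·I_B = 3.41 mA.
But then V_CE = 14 − 3.41×5.6 = -5.1 V < V_CE(sat) = 0.2 V — impossible in the active region.
So the transistor is saturated. With V_CE = 0.2 V, I_C = (V_CC − 0.2)/R_C = 13.8/5.6 = 2.46 mA.
Check: β·I_B = 3.41 mA > I_C = 2.46 mA, confirming saturation.

saturation; I_C ≈ 2.5 mA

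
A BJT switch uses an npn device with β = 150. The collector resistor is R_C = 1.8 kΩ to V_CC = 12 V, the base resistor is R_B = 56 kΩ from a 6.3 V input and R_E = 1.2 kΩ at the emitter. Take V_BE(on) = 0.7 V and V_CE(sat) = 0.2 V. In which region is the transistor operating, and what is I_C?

Assume active. Base-emitter loop: I_B = (V_BB − V_BE)/(R_B + (β+1)R_E) = (6.3 − 0.7)/(56 + 151×1.2) = 0.0236 mA.
I_C = β·I_B = 150×0.0236 = 3.54 mA.
V_CE = V_CC − I_C·R_C − I_E·R_E = 12 − 3.54×1.8 − 3.56×1.2 = 1.35 V > V_CE(sat), so the active-region assumption holds.

active; I_C ≈ 3.5 mA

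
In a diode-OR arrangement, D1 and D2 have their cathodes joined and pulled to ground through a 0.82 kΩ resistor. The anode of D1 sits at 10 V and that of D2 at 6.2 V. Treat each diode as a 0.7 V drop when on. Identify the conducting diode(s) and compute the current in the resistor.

Assume both conduct. Then node N would need to be at both 10−0.7 = 9.3 V and 6.2−0.7 = 5.5 V, which is impossible.
Assume only D1 conducts: V_N = 10 − 0.7 = 9.3 V, so I_R = 9.3/0.82 = 11.3 mA.
Check D2: its anode-to-cathode voltage is 6.2 − 9.3 = -3.1 V < 0.7 V, so it is off. The assumption is consistent.

Only D1 conducts; I_R ≈ 11 mA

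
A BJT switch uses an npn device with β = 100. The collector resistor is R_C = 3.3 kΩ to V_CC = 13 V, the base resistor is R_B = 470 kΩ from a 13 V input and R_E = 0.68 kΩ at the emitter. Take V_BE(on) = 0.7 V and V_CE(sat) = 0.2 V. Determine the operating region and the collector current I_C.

active; I_C ≈ 2.3 mA

Assume active. Base-emitter loop: I_B = (V_BB − V_BE)/(R_B + (β+1)R_E) = (13 − 0.7)/(470 + 101×0.68) = 0.0228 mA.
I_C = β·I_B = 100×0.0228 = 2.28 mA.
V_CE = V_CC − I_C·R_C − I_E·R_E = 13 − 2.28×3.3 − 2.31×0.68 = 3.9 V > V_CE(sat), so the active-region assumption holds.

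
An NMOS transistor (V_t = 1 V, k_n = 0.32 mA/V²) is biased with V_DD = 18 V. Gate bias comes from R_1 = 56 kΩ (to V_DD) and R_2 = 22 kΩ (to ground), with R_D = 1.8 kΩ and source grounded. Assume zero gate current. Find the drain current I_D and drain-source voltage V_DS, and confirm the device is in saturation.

V_G = V_DD·R_2/(R_1+R_2) = 18×22/78 = 5.08 V. With the source grounded, V_GS = V_G = 5.08 V.
Assume saturation: I_D = (k_n/2)(V_GS − V_t)² = (0.32/2)×(5.08 − 1)² = 0.16×4.08² = 2.66 mA.
V_DS = V_DD − I_D·R_D = 18 − 2.66×1.8 = 13.2 V.
Saturation requires V_DS ≥ V_GS − V_t = 4.08 V; 13.2 ≥ 4.08 ✓.

I_D ≈ 2.7 mA, V_DS ≈ 13 V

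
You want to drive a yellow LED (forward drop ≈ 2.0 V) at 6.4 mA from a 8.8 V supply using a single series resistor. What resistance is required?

The resistor drops V_S − V_D = 8.8 − 2.0 = 6.8 V at 6.4 mA.
R = 6.8 V / 6.4 mA = 1.06 kΩ.

R ≈ 1.1 kΩ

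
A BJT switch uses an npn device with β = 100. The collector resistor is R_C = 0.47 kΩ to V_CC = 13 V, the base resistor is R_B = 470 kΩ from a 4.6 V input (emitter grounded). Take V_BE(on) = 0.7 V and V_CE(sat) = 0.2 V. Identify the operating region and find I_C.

active; I_C ≈ 0.83 mA

Assume active. Base-emitter loop: I_B = (V_BB − V_BE)/R_B = (4.6 − 0.7)/470 = 0.0083 mA.
I_C = β·I_B = 100×0.0083 = 0.83 mA.
V_CE = V_CC − I_C·R_C = 13 − 0.83×0.47 = 12.6 V > V_CE(sat), so the active-region assumption holds.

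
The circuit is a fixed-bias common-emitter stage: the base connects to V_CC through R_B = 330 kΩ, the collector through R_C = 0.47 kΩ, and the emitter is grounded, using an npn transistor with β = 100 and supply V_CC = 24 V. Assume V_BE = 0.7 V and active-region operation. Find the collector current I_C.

I_C ≈ 7.1 mA

Base loop: V_CC = I_B·R_B + V_BE, so I_B = (24 − 0.7)/330 kΩ = 0.0706 mA.
In the active region I_C = β·I_B = 100 × 0.0706 = 7.06 mA.
Collector loop: V_CE = V_CC − I_C·R_C = 24 − 7.06×0.47 = 20.7 V.
Since V_CE = 20.7 V > V_CE(sat) ≈ 0.2 V, the transistor is in the active region as assumed.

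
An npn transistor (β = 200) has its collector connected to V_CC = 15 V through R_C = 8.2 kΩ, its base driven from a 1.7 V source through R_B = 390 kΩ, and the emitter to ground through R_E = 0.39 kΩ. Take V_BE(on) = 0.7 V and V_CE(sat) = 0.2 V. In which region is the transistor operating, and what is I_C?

Assume active. Base-emitter loop: I_B = (V_BB − V_BE)/(R_B + (β+1)R_E) = (1.7 − 0.7)/(390 + 201×0.39) = 0.00213 mA.
I_C = β·I_B = 200×0.00213 = 0.427 mA.
V_CE = V_CC − I_C·R_C − I_E·R_E = 15 − 0.427×8.2 − 0.429×0.39 = 11.3 V > V_CE(sat), so the active-region assumption holds.

active; I_C ≈ 0.43 mA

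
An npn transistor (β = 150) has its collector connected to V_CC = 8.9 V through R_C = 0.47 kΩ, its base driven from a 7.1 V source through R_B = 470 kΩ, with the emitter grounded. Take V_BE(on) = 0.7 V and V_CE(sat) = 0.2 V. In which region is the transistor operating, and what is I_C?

Assume active. Base-emitter loop: I_B = (V_BB − V_BE)/R_B = (7.1 − 0.7)/470 = 0.0136 mA.
I_C = β·I_B = 150×0.0136 = 2.04 mA.
V_CE = V_CC − I_C·R_C = 8.9 − 2.04×0.47 = 7.94 V > V_CE(sat), so the active-region assumption holds.

active; I_C ≈ 2 mA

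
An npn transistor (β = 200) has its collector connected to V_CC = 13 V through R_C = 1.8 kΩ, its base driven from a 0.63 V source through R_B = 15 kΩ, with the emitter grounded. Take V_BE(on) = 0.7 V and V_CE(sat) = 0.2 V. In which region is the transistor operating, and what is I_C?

cutoff; I_C ≈ 0

V_BB = 0.63 V ≤ V_BE(on) = 0.7 V, so the base-emitter junction is not forward biased.
The transistor is in cutoff: I_B = I_C = 0.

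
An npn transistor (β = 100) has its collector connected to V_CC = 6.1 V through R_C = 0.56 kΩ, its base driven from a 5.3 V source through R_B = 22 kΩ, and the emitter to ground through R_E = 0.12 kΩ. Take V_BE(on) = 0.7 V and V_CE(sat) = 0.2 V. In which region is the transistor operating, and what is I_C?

Assume active: I_B = (5.3 − 0.7)/(22 + 101×0.12) = 0.135 mA, I_C = β·I_B = 13.5 mA.
Then V_CE = 6.1 − 13.5×0.56 − 13.6×0.12 = -3.08 V < 0.2 V — the active assumption fails.
Re-solve with V_CE = 0.2 V. KCL at the emitter: V_E/R_E = (V_BB−0.7−V_E)/R_B + (V_CC−0.2−V_E)/R_C, giving V_E = 1.06 V.
I_C = (V_CC − 0.2 − V_E)/R_C = (5.9 − 1.06)/0.56 = 8.65 mA.
Check: I_B = (4.6 − 1.06)/22 = 0.161 mA, and β·I_B = 16.1 mA > I_C, confirming saturation.

saturation; I_C ≈ 8.6 mA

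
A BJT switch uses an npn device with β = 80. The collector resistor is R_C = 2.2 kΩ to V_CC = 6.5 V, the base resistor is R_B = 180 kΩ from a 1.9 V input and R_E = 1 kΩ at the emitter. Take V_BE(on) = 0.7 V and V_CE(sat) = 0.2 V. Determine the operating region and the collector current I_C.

active; I_C ≈ 0.37 mA

Assume active. Base-emitter loop: I_B = (V_BB − V_BE)/(R_B + (β+1)R_E) = (1.9 − 0.7)/(180 + 81×1) = 0.0046 mA.
I_C = β·I_B = 80×0.0046 = 0.368 mA.
V_CE = V_CC − I_C·R_C − I_E·R_E = 6.5 − 0.368×2.2 − 0.372×1 = 5.32 V > V_CE(sat), so the active-region assumption holds.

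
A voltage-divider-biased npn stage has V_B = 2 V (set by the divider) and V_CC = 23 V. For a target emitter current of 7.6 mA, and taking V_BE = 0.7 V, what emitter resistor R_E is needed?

V_E = V_B − V_BE = 2 − 0.7 = 1.3 V.
R_E = V_E / I_E = 1.3 / 7.6 = 0.171 kΩ.

R_E ≈ 0.17 kΩ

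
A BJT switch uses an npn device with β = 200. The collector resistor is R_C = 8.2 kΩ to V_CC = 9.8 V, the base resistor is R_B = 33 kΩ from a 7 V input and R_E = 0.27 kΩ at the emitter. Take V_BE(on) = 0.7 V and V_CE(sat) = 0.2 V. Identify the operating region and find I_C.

saturation; I_C ≈ 1.1 mA

Assume active: I_B = (7 − 0.7)/(33 + 201×0.27) = 0.0722 mA, I_C = β·I_B = 14.4 mA.
Then V_CE = 9.8 − 14.4×8.2 − 14.5×0.27 = -113 V < 0.2 V — the active assumption fails.
Re-solve with V_CE = 0.2 V. KCL at the emitter: V_E/R_E = (V_BB−0.7−V_E)/R_B + (V_CC−0.2−V_E)/R_C, giving V_E = 0.353 V.
I_C = (V_CC − 0.2 − V_E)/R_C = (9.6 − 0.353)/8.2 = 1.13 mA.
Check: I_B = (6.3 − 0.353)/33 = 0.18 mA, and β·I_B = 36 mA > I_C, confirming saturation.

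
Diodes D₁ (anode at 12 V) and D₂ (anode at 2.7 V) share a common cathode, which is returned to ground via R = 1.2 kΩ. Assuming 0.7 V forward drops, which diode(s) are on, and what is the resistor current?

Assume both conduct. Then node N would need to be at both 12−0.7 = 11.3 V and 2.7−0.7 = 2 V, which is impossible.
Assume only D₁ conducts: V_N = 12 − 0.7 = 11.3 V, so I_R = 11.3/1.2 = 9.42 mA.
Check D₂: its anode-to-cathode voltage is 2.7 − 11.3 = -8.6 V < 0.7 V, so it is off. The assumption is consistent.

Only D₁ conducts; I_R ≈ 9.4 mA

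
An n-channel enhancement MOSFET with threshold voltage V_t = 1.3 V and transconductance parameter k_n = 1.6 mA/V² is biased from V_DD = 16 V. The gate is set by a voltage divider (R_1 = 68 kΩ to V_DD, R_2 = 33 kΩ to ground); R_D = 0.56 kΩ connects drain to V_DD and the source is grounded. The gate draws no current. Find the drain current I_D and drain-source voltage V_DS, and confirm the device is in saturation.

V_G = V_DD·R_2/(R_1+R_2) = 16×33/101 = 5.23 V. With the source grounded, V_GS = V_G = 5.23 V.
Assume saturation: I_D = (k_n/2)(V_GS − V_t)² = (1.6/2)×(5.23 − 1.3)² = 0.8×3.93² = 12.3 mA.
V_DS = V_DD − I_D·R_D = 16 − 12.3×0.56 = 9.09 V.
Saturation requires V_DS ≥ V_GS − V_t = 3.93 V; 9.09 ≥ 3.93 ✓.

I_D ≈ 12 mA, V_DS ≈ 9.1 V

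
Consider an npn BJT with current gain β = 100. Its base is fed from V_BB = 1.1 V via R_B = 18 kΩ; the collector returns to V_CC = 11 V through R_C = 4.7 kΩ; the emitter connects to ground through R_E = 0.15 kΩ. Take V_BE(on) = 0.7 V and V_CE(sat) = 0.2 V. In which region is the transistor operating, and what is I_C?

active; I_C ≈ 1.2 mA

Assume active. Base-emitter loop: I_B = (V_BB − V_BE)/(R_B + (β+1)R_E) = (1.1 − 0.7)/(18 + 101×0.15) = 0.0121 mA.
I_C = β·I_B = 100×0.0121 = 1.21 mA.
V_CE = V_CC − I_C·R_C − I_E·R_E = 11 − 1.21×4.7 − 1.22×0.15 = 5.15 V > V_CE(sat), so the active-region assumption holds.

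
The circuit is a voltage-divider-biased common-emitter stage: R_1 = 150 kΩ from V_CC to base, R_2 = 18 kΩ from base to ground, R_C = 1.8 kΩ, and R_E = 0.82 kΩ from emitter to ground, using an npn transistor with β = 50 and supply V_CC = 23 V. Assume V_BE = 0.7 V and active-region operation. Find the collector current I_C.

Thevenize the base divider: V_Th = V_CC·R_2/(R_1+R_2) = 23×18/168 = 2.46 V, R_Th = R_1‖R_2 = 16.1 kΩ.
Base-emitter loop: V_Th = I_B·R_Th + V_BE + (β+1)I_B·R_E, so I_B = (2.46 − 0.7) / (16.1 + 51×0.82) = 0.0305 mA.
I_C = β·I_B = 50×0.0305 = 1.52 mA, and I_E = (β+1)I_B = 1.55 mA.
V_CE = V_CC − I_C·R_C − I_E·R_E = 23 − 1.52×1.8 − 1.55×0.82 = 19 V.
V_CE = 19 V > 0.2 V confirms active-region operation.

I_C ≈ 1.5 mA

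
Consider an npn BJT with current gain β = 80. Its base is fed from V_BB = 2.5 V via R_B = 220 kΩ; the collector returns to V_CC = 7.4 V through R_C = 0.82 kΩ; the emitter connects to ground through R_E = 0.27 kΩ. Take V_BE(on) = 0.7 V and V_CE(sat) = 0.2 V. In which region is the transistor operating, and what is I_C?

active; I_C ≈ 0.6 mA

Assume active. Base-emitter loop: I_B = (V_BB − V_BE)/(R_B + (β+1)R_E) = (2.5 − 0.7)/(220 + 81×0.27) = 0.00744 mA.
I_C = β·I_B = 80×0.00744 = 0.595 mA.
V_CE = V_CC − I_C·R_C − I_E·R_E = 7.4 − 0.595×0.82 − 0.603×0.27 = 6.75 V > V_CE(sat), so the active-region assumption holds.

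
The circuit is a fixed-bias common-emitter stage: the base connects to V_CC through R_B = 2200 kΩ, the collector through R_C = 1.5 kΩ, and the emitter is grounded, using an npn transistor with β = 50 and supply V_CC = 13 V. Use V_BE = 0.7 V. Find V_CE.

Base loop: V_CC = I_B·R_B + V_BE, so I_B = (13 − 0.7)/2200 kΩ = 0.00559 mA.
In the active region I_C = β·I_B = 50 × 0.00559 = 0.28 mA.
Collector loop: V_CE = V_CC − I_C·R_C = 13 − 0.28×1.5 = 12.6 V.
Since V_CE = 12.6 V > V_CE(sat) ≈ 0.2 V, the transistor is in the active region as assumed.

V_CE ≈ 13 V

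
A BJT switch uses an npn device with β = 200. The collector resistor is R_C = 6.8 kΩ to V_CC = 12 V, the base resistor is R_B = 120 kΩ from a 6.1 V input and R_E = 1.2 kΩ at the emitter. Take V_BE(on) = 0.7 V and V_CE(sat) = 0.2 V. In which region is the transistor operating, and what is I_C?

Assume active: I_B = (6.1 − 0.7)/(120 + 201×1.2) = 0.015 mA, I_C = β·I_B = 2.99 mA.
Then V_CE = 12 − 2.99×6.8 − 3×1.2 = -11.9 V < 0.2 V — the active assumption fails.
Re-solve with V_CE = 0.2 V. KCL at the emitter: V_E/R_E = (V_BB−0.7−V_E)/R_B + (V_CC−0.2−V_E)/R_C, giving V_E = 1.8 V.
I_C = (V_CC − 0.2 − V_E)/R_C = (11.8 − 1.8)/6.8 = 1.47 mA.
Check: I_B = (5.4 − 1.8)/120 = 0.03 mA, and β·I_B = 6 mA > I_C, confirming saturation.

saturation; I_C ≈ 1.5 mA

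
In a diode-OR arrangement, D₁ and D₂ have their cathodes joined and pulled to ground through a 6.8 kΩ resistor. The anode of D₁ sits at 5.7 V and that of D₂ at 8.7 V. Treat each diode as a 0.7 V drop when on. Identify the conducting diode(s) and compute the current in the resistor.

Assume both conduct. Then node N would need to be at both 5.7−0.7 = 5 V and 8.7−0.7 = 8 V, which is impossible.
Assume only D₂ conducts: V_N = 8.7 − 0.7 = 8 V, so I_R = 8/6.8 = 1.18 mA.
Check D₁: its anode-to-cathode voltage is 5.7 − 8 = -2.3 V < 0.7 V, so it is off. The assumption is consistent.

Only D₂ conducts; I_R ≈ 1.2 mA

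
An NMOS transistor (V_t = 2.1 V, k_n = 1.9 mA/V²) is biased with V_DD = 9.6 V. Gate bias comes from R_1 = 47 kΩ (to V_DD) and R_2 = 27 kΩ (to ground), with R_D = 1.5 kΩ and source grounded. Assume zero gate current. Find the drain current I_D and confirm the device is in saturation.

V_G = V_DD·R_2/(R_1+R_2) = 9.6×27/74 = 3.5 V. With the source grounded, V_GS = V_G = 3.5 V.
Assume saturation: I_D = (k_n/2)(V_GS − V_t)² = (1.9/2)×(3.5 − 2.1)² = 0.95×1.4² = 1.87 mA.
V_DS = V_DD − I_D·R_D = 9.6 − 1.87×1.5 = 6.8 V.
Saturation requires V_DS ≥ V_GS − V_t = 1.4 V; 6.8 ≥ 1.4 ✓.

I_D ≈ 1.9 mA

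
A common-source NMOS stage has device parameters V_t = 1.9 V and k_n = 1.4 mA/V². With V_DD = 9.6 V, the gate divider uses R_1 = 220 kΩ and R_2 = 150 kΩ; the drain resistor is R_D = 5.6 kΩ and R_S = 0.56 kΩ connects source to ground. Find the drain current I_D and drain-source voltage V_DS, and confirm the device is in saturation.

V_G = V_DD·R_2/(R_1+R_2) = 9.6×150/370 = 3.89 V.
Assume saturation: I_D = (k_n/2)(V_GS − V_t)² with V_GS = V_G − I_D·R_S = 3.89 − 0.56·I_D.
Substituting gives 0.22·I_D² − 2.56·I_D + 2.78 = 0, with roots I_D = 1.21 or 10.5 mA.
The root I_D = 10.5 mA gives V_GS = -1.97 V ≤ V_t, so take I_D = 1.21 mA.
Then V_GS = 3.21 V and V_DS = V_DD − I_D(R_D+R_S) = 9.6 − 1.21×6.16 = 2.15 V.
Saturation requires V_DS ≥ V_GS − V_t = 1.31 V; 2.15 ≥ 1.31 ✓.

I_D ≈ 1.2 mA, V_DS ≈ 2.1 V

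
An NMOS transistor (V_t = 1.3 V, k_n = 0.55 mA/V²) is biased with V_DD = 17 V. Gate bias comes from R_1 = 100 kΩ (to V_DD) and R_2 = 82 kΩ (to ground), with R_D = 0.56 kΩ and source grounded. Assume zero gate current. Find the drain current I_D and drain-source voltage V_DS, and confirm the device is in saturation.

V_G = V_DD·R_2/(R_1+R_2) = 17×82/182 = 7.66 V. With the source grounded, V_GS = V_G = 7.66 V.
Assume saturation: I_D = (k_n/2)(V_GS − V_t)² = (0.55/2)×(7.66 − 1.3)² = 0.275×6.36² = 11.1 mA.
V_DS = V_DD − I_D·R_D = 17 − 11.1×0.56 = 10.8 V.
Saturation requires V_DS ≥ V_GS − V_t = 6.36 V; 10.8 ≥ 6.36 ✓.

I_D ≈ 11 mA, V_DS ≈ 11 V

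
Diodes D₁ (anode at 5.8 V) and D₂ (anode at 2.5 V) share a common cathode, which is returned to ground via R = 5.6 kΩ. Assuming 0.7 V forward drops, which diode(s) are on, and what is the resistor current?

Assume both conduct. Then node N would need to be at both 5.8−0.7 = 5.1 V and 2.5−0.7 = 1.8 V, which is impossible.
Assume only D₁ conducts: V_N = 5.8 − 0.7 = 5.1 V, so I_R = 5.1/5.6 = 0.911 mA.
Check D₂: its anode-to-cathode voltage is 2.5 − 5.1 = -2.6 V < 0.7 V, so it is off. The assumption is consistent.

Only D₁ conducts; I_R ≈ 0.91 mA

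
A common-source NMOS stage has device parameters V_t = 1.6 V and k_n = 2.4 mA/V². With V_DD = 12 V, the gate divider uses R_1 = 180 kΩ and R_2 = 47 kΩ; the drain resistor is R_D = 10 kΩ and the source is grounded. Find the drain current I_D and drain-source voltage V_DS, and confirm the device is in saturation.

V_G = V_DD·R_2/(R_1+R_2) = 12×47/227 = 2.48 V. With the source grounded, V_GS = V_G = 2.48 V.
Assume saturation: I_D = (k_n/2)(V_GS − V_t)² = (2.4/2)×(2.48 − 1.6)² = 1.2×0.885² = 0.939 mA.
V_DS = V_DD − I_D·R_D = 12 − 0.939×10 = 2.61 V.
Saturation requires V_DS ≥ V_GS − V_t = 0.885 V; 2.61 ≥ 0.885 ✓.

I_D ≈ 0.94 mA, V_DS ≈ 2.6 V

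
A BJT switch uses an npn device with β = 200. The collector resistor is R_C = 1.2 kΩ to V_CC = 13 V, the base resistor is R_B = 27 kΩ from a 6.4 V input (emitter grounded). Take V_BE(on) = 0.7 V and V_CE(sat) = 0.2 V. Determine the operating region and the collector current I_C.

saturation; I_C ≈ 11 mA

Assume active: I_B = (6.4 − 0.7)/27 = 0.211 mA, giving I_C = β·I_B = 42.2 mA.
But then V_CE = 13 − 42.2×1.2 = -37.7 V < V_CE(sat) = 0.2 V — impossible in the active region.
So the transistor is saturated. With V_CE = 0.2 V, I_C = (V_CC − 0.2)/R_C = 12.8/1.2 = 10.7 mA.
Check: β·I_B = 42.2 mA > I_C = 10.7 mA, confirming saturation.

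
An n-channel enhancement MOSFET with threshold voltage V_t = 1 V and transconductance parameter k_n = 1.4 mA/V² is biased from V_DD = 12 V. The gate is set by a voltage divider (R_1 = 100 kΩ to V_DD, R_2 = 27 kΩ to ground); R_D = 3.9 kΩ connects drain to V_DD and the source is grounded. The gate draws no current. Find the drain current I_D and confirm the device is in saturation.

I_D ≈ 1.7 mA

V_G = V_DD·R_2/(R_1+R_2) = 12×27/127 = 2.55 V. With the source grounded, V_GS = V_G = 2.55 V.
Assume saturation: I_D = (k_n/2)(V_GS − V_t)² = (1.4/2)×(2.55 − 1)² = 0.7×1.55² = 1.68 mA.
V_DS = V_DD − I_D·R_D = 12 − 1.68×3.9 = 5.43 V.
Saturation requires V_DS ≥ V_GS − V_t = 1.55 V; 5.43 ≥ 1.55 ✓.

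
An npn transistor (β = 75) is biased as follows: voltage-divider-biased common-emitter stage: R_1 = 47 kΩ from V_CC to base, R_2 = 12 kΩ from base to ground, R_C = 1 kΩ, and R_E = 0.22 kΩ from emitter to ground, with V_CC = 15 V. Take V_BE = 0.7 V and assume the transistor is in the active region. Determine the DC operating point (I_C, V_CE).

I_C ≈ 6.7 mA, V_CE ≈ 6.8 V

Thevenize the base divider: V_Th = V_CC·R_2/(R_1+R_2) = 15×12/59 = 3.05 V, R_Th = R_1‖R_2 = 9.56 kΩ.
Base-emitter loop: V_Th = I_B·R_Th + V_BE + (β+1)I_B·R_E, so I_B = (3.05 − 0.7) / (9.56 + 76×0.22) = 0.0895 mA.
I_C = β·I_B = 75×0.0895 = 6.71 mA, and I_E = (β+1)I_B = 6.8 mA.
V_CE = V_CC − I_C·R_C − I_E·R_E = 15 − 6.71×1 − 6.8×0.22 = 6.8 V.
V_CE = 6.8 V > 0.2 V confirms active-region operation.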